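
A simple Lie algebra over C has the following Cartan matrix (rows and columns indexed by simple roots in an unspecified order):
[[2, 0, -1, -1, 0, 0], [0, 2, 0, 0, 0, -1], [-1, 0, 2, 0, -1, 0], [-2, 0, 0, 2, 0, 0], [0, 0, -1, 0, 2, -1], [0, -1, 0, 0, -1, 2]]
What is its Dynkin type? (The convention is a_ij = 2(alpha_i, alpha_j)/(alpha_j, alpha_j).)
The matrix has rank 6 with 2's on the diagonal. Reading the off-diagonal entries as Dynkin edges (a single edge where a_ij = a_ji = -1; a double or triple edge where a_ij * a_ji = 2 or 3), the diagram is a chain of 6 nodes with a double edge at one end; the terminal node there is the unique long simple root (C_6). One simple-root ordering that puts it in standard form is (alpha_2, alpha_6, alpha_5, alpha_3, alpha_1, alpha_4). So the algebra is type C_6, i.e. sp(12).

C6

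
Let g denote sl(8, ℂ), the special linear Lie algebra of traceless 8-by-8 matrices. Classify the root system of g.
A7

This is sl(8), which has dimension 8^2 - 1 = 63 and rank 8 - 1 = 7 (a Cartan subalgebra is the diagonal traceless matrices). In the classification of classical Lie algebras, the special linear algebra sl(n+1) has type A_n; here n = 7, so the Dynkin diagram is a chain of 7 nodes with single edges (A_7). Hence the type is A_7.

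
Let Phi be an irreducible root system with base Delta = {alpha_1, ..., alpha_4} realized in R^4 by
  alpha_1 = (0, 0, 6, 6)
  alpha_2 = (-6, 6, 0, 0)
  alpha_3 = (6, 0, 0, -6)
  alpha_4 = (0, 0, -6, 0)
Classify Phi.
Compute the Cartan integers a_ij = 2(alpha_i, alpha_j)/(alpha_j, alpha_j); the resulting 4x4 Cartan matrix is
[[2, 0, -1, -2], [0, 2, -1, 0], [-1, -1, 2, 0], [-1, 0, 0, 2]].
The roots have two lengths (squared-length ratio 2:1); the short ones are alpha_{4}. The associated Dynkin diagram is a chain of 4 nodes with a double edge at one end; the terminal node there is the unique short simple root (B_4), so the type is B_4 (the algebra so(9)).

B_4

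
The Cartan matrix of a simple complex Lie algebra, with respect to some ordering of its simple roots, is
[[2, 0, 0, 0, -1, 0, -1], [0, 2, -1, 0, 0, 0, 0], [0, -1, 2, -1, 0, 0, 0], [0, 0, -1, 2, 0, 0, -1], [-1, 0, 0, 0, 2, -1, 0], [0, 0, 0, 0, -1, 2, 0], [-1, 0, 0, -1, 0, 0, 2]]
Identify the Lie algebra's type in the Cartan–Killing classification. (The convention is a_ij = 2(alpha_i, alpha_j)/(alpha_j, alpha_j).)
A_7

The matrix has rank 7 with 2's on the diagonal. Reading the off-diagonal entries as Dynkin edges (a single edge where a_ij = a_ji = -1; a double or triple edge where a_ij * a_ji = 2 or 3), the diagram is a chain of 7 nodes with single edges (A_7). One simple-root ordering that puts it in standard form is (alpha_2, alpha_3, alpha_4, alpha_7, alpha_1, alpha_5, alpha_6). So the algebra is type A_7, i.e. sl(8).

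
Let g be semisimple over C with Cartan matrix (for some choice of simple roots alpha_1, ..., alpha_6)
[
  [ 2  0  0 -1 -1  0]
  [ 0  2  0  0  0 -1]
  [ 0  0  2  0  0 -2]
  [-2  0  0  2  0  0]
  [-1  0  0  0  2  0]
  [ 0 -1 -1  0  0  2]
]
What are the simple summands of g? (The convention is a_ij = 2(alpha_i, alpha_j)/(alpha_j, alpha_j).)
C3 ⊕ C3

The diagram associated to this matrix has two connected components: the simple roots {alpha_1, alpha_4, alpha_5} form a chain of 3 nodes with a double edge at one end; the terminal node there is the unique long simple root (C_3), and {alpha_2, alpha_3, alpha_6} form a chain of 3 nodes with a double edge at one end; the terminal node there is the unique long simple root (C_3). A semisimple Lie algebra decomposes uniquely as the direct sum of simple ideals, one per connected component of its Dynkin diagram, so g ≅ C_3 ⊕ C_3 (dimension 21 + 21 = 42).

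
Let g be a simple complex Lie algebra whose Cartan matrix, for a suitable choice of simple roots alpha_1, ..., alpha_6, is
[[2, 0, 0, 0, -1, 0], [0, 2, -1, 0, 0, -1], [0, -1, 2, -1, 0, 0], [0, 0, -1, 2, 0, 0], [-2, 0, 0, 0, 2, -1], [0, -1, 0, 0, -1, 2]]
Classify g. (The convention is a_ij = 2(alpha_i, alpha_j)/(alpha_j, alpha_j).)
The matrix has rank 6 with 2's on the diagonal. Reading the off-diagonal entries as Dynkin edges (a single edge where a_ij = a_ji = -1; a double or triple edge where a_ij * a_ji = 2 or 3), the diagram is a chain of 6 nodes with a double edge at one end; the terminal node there is the unique short simple root (B_6). One simple-root ordering that puts it in standard form is (alpha_4, alpha_3, alpha_2, alpha_6, alpha_5, alpha_1). So the algebra is type B_6, i.e. so(13).

B_6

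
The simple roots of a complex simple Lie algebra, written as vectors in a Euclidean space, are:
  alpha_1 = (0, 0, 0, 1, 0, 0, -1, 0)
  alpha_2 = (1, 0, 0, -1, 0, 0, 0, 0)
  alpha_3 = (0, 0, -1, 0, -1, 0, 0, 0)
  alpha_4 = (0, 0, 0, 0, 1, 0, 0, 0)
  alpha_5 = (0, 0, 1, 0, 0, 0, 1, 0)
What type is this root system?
B_5 (so(11))

Compute the Cartan integers a_ij = 2(alpha_i, alpha_j)/(alpha_j, alpha_j); the resulting 5x5 Cartan matrix is
[[2, -1, 0, 0, -1], [-1, 2, 0, 0, 0], [0, 0, 2, -2, -1], [0, 0, -1, 2, 0], [-1, 0, -1, 0, 2]].
The roots have two lengths (squared-length ratio 2:1); the short ones are alpha_{4}. The associated Dynkin diagram is a chain of 5 nodes with a double edge at one end; the terminal node there is the unique short simple root (B_5), so the type is B_5 (the algebra so(11)).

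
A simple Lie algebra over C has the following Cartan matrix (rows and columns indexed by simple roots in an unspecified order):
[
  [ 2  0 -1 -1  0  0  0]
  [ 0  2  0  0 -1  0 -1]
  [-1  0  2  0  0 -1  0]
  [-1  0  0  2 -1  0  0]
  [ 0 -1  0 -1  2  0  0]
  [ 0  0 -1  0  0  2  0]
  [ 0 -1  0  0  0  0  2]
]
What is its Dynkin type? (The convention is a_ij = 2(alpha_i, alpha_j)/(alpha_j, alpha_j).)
The matrix has rank 7 with 2's on the diagonal. Reading the off-diagonal entries as Dynkin edges (a single edge where a_ij = a_ji = -1; a double or triple edge where a_ij * a_ji = 2 or 3), the diagram is a chain of 7 nodes with single edges (A_7). One simple-root ordering that puts it in standard form is (alpha_6, alpha_3, alpha_1, alpha_4, alpha_5, alpha_2, alpha_7). So the algebra is type A_7, i.e. sl(8).

A_7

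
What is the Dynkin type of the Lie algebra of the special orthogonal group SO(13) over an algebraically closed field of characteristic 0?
B6

This is so(13) with 13 odd, which has dimension 13(13-1)/2 = 78 and rank (13-1)/2 = 6. In the classification of classical Lie algebras, the orthogonal algebra so(2n+1) in an odd number of variables has type B_n; here n = 6, so the Dynkin diagram is a chain of 6 nodes with a double edge at one end; the terminal node there is the unique short simple root (B_6). Hence the type is B_6.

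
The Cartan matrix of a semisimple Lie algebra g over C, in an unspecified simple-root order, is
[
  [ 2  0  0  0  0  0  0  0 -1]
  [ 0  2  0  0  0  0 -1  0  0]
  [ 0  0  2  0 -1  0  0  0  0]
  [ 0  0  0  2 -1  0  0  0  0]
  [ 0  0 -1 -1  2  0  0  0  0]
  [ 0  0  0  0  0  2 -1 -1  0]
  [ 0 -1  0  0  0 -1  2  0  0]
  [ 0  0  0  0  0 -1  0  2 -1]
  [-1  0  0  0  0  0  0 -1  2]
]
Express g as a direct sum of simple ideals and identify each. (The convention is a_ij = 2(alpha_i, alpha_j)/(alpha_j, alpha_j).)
A_3 ⊕ A_6

The diagram associated to this matrix has two connected components: the simple roots {alpha_3, alpha_4, alpha_5} form a chain of 3 nodes with single edges (A_3), and {alpha_1, alpha_2, alpha_6, alpha_7, alpha_8, alpha_9} form a chain of 6 nodes with single edges (A_6). A semisimple Lie algebra decomposes uniquely as the direct sum of simple ideals, one per connected component of its Dynkin diagram, so g ≅ A_3 ⊕ A_6 (dimension 15 + 48 = 63).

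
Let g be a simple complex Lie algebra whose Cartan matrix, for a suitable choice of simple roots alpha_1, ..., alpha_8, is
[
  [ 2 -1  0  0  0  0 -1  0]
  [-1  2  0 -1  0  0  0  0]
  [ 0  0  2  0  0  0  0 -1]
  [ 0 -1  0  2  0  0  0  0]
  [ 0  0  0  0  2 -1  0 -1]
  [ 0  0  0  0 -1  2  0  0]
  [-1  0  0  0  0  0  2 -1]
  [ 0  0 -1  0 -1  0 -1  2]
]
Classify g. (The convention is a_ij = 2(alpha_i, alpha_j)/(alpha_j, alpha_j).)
The matrix has rank 8 with 2's on the diagonal. Reading the off-diagonal entries as Dynkin edges (a single edge where a_ij = a_ji = -1; a double or triple edge where a_ij * a_ji = 2 or 3), the diagram is a chain of 7 nodes with one extra node attached to the third node from one end (E_8). One simple-root ordering that puts it in standard form is (alpha_6, alpha_3, alpha_5, alpha_8, alpha_7, alpha_1, alpha_2, alpha_4). So the algebra is type E_8.

type E_8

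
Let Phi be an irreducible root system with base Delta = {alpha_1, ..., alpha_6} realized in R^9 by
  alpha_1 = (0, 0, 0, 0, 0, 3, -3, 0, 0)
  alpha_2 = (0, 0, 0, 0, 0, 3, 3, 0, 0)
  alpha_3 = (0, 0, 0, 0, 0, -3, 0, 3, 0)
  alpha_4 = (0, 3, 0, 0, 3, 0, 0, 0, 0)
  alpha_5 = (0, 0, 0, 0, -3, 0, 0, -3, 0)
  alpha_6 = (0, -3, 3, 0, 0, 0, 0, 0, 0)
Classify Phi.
D6

Compute the Cartan integers a_ij = 2(alpha_i, alpha_j)/(alpha_j, alpha_j); the resulting 6x6 Cartan matrix is
[[2, 0, -1, 0, 0, 0], [0, 2, -1, 0, 0, 0], [-1, -1, 2, 0, -1, 0], [0, 0, 0, 2, -1, -1], [0, 0, -1, -1, 2, 0], [0, 0, 0, -1, 0, 2]].
All simple roots have the same length, so the diagram is simply laced. The associated Dynkin diagram is a chain of 4 nodes with a fork of two nodes at one end (D_6), so the type is D_6 (the algebra so(12)).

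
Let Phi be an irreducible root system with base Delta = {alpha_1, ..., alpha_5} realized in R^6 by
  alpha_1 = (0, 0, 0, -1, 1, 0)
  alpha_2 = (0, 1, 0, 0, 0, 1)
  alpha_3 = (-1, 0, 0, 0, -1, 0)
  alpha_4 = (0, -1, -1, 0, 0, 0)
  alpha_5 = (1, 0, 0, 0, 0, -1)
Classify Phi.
A_5 (sl(6))

Compute the Cartan integers a_ij = 2(alpha_i, alpha_j)/(alpha_j, alpha_j); the resulting 5x5 Cartan matrix is
[[2, 0, -1, 0, 0], [0, 2, 0, -1, -1], [-1, 0, 2, 0, -1], [0, -1, 0, 2, 0], [0, -1, -1, 0, 2]].
All simple roots have the same length, so the diagram is simply laced. The associated Dynkin diagram is a chain of 5 nodes with single edges (A_5), so the type is A_5 (the algebra sl(6)).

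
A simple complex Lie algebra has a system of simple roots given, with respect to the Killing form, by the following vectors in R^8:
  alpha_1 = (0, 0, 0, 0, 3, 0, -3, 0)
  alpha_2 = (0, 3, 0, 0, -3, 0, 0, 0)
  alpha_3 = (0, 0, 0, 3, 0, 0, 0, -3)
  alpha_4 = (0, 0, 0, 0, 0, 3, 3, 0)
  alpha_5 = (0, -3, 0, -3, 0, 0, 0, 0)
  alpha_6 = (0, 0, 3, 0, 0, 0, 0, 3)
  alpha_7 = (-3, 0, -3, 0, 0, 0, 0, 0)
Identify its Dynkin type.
type A_7

Compute the Cartan integers a_ij = 2(alpha_i, alpha_j)/(alpha_j, alpha_j); the resulting 7x7 Cartan matrix is
[[2, -1, 0, -1, 0, 0, 0], [-1, 2, 0, 0, -1, 0, 0], [0, 0, 2, 0, -1, -1, 0], [-1, 0, 0, 2, 0, 0, 0], [0, -1, -1, 0, 2, 0, 0], [0, 0, -1, 0, 0, 2, -1], [0, 0, 0, 0, 0, -1, 2]].
All simple roots have the same length, so the diagram is simply laced. The associated Dynkin diagram is a chain of 7 nodes with single edges (A_7), so the type is A_7 (the algebra sl(8)).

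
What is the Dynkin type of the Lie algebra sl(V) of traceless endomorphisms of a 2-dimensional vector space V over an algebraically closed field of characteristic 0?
This is sl(2), which has dimension 2^2 - 1 = 3 and rank 2 - 1 = 1 (a Cartan subalgebra is the diagonal traceless matrices). In the classification of classical Lie algebras, the special linear algebra sl(n+1) has type A_n; here n = 1, so the Dynkin diagram is a chain of 1 nodes with single edges (A_1). Hence the type is A_1.

A1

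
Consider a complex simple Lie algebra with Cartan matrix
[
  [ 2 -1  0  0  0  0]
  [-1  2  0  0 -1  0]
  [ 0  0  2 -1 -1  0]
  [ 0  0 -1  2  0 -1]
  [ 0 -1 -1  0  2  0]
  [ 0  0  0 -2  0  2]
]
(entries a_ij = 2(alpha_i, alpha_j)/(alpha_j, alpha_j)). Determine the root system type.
The matrix has rank 6 with 2's on the diagonal. Reading the off-diagonal entries as Dynkin edges (a single edge where a_ij = a_ji = -1; a double or triple edge where a_ij * a_ji = 2 or 3), the diagram is a chain of 6 nodes with a double edge at one end; the terminal node there is the unique long simple root (C_6). One simple-root ordering that puts it in standard form is (alpha_1, alpha_2, alpha_5, alpha_3, alpha_4, alpha_6). So the algebra is type C_6, i.e. sp(12).

C_6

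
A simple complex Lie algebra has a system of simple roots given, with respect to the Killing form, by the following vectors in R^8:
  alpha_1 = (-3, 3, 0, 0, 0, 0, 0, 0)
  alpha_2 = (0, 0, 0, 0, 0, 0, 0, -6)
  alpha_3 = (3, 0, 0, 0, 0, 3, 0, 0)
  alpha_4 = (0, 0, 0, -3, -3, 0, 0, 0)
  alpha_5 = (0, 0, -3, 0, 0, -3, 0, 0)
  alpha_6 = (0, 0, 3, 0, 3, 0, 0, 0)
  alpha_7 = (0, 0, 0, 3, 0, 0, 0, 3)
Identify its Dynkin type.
Compute the Cartan integers a_ij = 2(alpha_i, alpha_j)/(alpha_j, alpha_j); the resulting 7x7 Cartan matrix is
[[2, 0, -1, 0, 0, 0, 0], [0, 2, 0, 0, 0, 0, -2], [-1, 0, 2, 0, -1, 0, 0], [0, 0, 0, 2, 0, -1, -1], [0, 0, -1, 0, 2, -1, 0], [0, 0, 0, -1, -1, 2, 0], [0, -1, 0, -1, 0, 0, 2]].
The roots have two lengths (squared-length ratio 2:1); the short ones are alpha_{1,3,4,5,6,7}. The associated Dynkin diagram is a chain of 7 nodes with a double edge at one end; the terminal node there is the unique long simple root (C_7), so the type is C_7 (the algebra sp(14)).

C7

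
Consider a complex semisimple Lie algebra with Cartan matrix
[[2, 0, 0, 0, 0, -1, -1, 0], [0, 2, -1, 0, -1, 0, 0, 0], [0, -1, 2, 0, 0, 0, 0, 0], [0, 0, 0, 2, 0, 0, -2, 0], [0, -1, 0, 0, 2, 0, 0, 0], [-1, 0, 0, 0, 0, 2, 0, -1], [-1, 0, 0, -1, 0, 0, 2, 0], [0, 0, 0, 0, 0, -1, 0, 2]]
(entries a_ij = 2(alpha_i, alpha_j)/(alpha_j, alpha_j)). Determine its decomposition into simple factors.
The diagram associated to this matrix has two connected components: the simple roots {alpha_2, alpha_3, alpha_5} form a chain of 3 nodes with single edges (A_3), and {alpha_1, alpha_4, alpha_6, alpha_7, alpha_8} form a chain of 5 nodes with a double edge at one end; the terminal node there is the unique long simple root (C_5). A semisimple Lie algebra decomposes uniquely as the direct sum of simple ideals, one per connected component of its Dynkin diagram, so g ≅ A_3 ⊕ C_5 (dimension 15 + 55 = 70).

A_3 + C_5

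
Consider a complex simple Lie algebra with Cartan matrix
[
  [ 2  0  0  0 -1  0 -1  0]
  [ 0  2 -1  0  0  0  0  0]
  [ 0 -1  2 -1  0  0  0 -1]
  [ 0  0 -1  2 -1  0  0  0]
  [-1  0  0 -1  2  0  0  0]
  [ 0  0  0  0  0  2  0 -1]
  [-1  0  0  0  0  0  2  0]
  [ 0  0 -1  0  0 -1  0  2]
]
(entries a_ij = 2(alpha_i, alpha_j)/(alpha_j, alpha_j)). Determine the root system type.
The matrix has rank 8 with 2's on the diagonal. Reading the off-diagonal entries as Dynkin edges (a single edge where a_ij = a_ji = -1; a double or triple edge where a_ij * a_ji = 2 or 3), the diagram is a chain of 7 nodes with one extra node attached to the third node from one end (E_8). One simple-root ordering that puts it in standard form is (alpha_6, alpha_2, alpha_8, alpha_3, alpha_4, alpha_5, alpha_1, alpha_7). So the algebra is type E_8.

E_8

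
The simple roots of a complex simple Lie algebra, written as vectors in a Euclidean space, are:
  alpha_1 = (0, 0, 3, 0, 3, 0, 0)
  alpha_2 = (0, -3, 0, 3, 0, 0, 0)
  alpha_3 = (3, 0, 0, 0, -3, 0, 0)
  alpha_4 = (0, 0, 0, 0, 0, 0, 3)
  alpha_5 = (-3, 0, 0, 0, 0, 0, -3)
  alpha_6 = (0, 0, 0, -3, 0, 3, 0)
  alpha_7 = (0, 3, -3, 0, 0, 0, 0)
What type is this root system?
Compute the Cartan integers a_ij = 2(alpha_i, alpha_j)/(alpha_j, alpha_j); the resulting 7x7 Cartan matrix is
[[2, 0, -1, 0, 0, 0, -1], [0, 2, 0, 0, 0, -1, -1], [-1, 0, 2, 0, -1, 0, 0], [0, 0, 0, 2, -1, 0, 0], [0, 0, -1, -2, 2, 0, 0], [0, -1, 0, 0, 0, 2, 0], [-1, -1, 0, 0, 0, 0, 2]].
The roots have two lengths (squared-length ratio 2:1); the short ones are alpha_{4}. The associated Dynkin diagram is a chain of 7 nodes with a double edge at one end; the terminal node there is the unique short simple root (B_7), so the type is B_7 (the algebra so(15)).

B_7 (so(15))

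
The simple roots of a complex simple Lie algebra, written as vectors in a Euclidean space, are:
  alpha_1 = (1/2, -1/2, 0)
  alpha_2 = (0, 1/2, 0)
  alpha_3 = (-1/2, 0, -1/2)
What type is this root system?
B_3 (so(7))

Compute the Cartan integers a_ij = 2(alpha_i, alpha_j)/(alpha_j, alpha_j); the resulting 3x3 Cartan matrix is
[[2, -2, -1], [-1, 2, 0], [-1, 0, 2]].
The roots have two lengths (squared-length ratio 2:1); the short ones are alpha_{2}. The associated Dynkin diagram is a chain of 3 nodes with a double edge at one end; the terminal node there is the unique short simple root (B_3), so the type is B_3 (the algebra so(7)).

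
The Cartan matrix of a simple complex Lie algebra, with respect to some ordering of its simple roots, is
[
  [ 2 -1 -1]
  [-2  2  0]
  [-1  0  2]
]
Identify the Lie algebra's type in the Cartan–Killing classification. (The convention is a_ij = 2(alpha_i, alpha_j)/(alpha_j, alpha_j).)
The matrix has rank 3 with 2's on the diagonal. Reading the off-diagonal entries as Dynkin edges (a single edge where a_ij = a_ji = -1; a double or triple edge where a_ij * a_ji = 2 or 3), the diagram is a chain of 3 nodes with a double edge at one end; the terminal node there is the unique long simple root (C_3). One simple-root ordering that puts it in standard form is (alpha_3, alpha_1, alpha_2). So the algebra is type C_3, i.e. sp(6).

C3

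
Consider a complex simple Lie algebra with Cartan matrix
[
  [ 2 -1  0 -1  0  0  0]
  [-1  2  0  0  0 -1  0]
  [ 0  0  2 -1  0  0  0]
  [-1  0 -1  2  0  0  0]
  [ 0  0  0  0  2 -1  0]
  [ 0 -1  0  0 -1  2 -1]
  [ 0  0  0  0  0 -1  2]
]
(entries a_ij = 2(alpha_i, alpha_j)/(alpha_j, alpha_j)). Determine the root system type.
D_7

The matrix has rank 7 with 2's on the diagonal. Reading the off-diagonal entries as Dynkin edges (a single edge where a_ij = a_ji = -1; a double or triple edge where a_ij * a_ji = 2 or 3), the diagram is a chain of 5 nodes with a fork of two nodes at one end (D_7). One simple-root ordering that puts it in standard form is (alpha_3, alpha_4, alpha_1, alpha_2, alpha_6, alpha_7, alpha_5). So the algebra is type D_7, i.e. so(14).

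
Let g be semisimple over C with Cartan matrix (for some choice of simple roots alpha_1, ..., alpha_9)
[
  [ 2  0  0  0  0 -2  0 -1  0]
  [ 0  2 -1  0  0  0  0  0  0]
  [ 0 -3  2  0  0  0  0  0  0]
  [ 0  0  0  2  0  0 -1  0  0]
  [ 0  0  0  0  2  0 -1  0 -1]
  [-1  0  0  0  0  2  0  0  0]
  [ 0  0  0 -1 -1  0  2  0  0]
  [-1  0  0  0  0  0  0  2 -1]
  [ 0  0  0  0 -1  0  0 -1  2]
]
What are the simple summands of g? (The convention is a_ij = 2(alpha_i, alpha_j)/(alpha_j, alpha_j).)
The diagram associated to this matrix has two connected components: the simple roots {alpha_1, alpha_4, alpha_5, alpha_6, alpha_7, alpha_8, alpha_9} form a chain of 7 nodes with a double edge at one end; the terminal node there is the unique short simple root (B_7), and {alpha_2, alpha_3} form two nodes joined by a triple edge (G_2). A semisimple Lie algebra decomposes uniquely as the direct sum of simple ideals, one per connected component of its Dynkin diagram, so g ≅ B_7 ⊕ G_2 (dimension 105 + 14 = 119).

type B_7 + type G_2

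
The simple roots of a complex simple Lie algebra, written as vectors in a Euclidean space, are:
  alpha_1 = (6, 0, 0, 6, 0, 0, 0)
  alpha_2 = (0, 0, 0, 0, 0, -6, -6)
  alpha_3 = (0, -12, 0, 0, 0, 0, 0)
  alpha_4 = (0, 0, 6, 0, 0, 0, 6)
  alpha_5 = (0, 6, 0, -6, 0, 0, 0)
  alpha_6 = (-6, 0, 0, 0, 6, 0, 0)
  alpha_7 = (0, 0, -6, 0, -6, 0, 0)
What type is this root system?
Compute the Cartan integers a_ij = 2(alpha_i, alpha_j)/(alpha_j, alpha_j); the resulting 7x7 Cartan matrix is
[[2, 0, 0, 0, -1, -1, 0], [0, 2, 0, -1, 0, 0, 0], [0, 0, 2, 0, -2, 0, 0], [0, -1, 0, 2, 0, 0, -1], [-1, 0, -1, 0, 2, 0, 0], [-1, 0, 0, 0, 0, 2, -1], [0, 0, 0, -1, 0, -1, 2]].
The roots have two lengths (squared-length ratio 2:1); the short ones are alpha_{1,2,4,5,6,7}. The associated Dynkin diagram is a chain of 7 nodes with a double edge at one end; the terminal node there is the unique long simple root (C_7), so the type is C_7 (the algebra sp(14)).

C7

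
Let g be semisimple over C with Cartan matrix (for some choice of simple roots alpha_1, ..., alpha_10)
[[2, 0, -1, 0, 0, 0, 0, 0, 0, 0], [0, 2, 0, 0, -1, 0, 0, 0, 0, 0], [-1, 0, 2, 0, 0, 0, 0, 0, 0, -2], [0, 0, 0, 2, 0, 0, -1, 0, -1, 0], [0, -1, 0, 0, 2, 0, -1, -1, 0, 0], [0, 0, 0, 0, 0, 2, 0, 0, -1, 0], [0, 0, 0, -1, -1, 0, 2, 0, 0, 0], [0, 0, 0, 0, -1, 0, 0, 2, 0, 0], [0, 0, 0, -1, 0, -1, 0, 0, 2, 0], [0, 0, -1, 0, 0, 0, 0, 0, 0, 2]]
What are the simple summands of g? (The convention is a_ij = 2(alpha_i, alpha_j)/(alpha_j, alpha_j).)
The diagram associated to this matrix has two connected components: the simple roots {alpha_1, alpha_3, alpha_10} form a chain of 3 nodes with a double edge at one end; the terminal node there is the unique short simple root (B_3), and {alpha_2, alpha_4, alpha_5, alpha_6, alpha_7, alpha_8, alpha_9} form a chain of 5 nodes with a fork of two nodes at one end (D_7). A semisimple Lie algebra decomposes uniquely as the direct sum of simple ideals, one per connected component of its Dynkin diagram, so g ≅ B_3 ⊕ D_7 (dimension 21 + 91 = 112).

B_3 (so(7)) + D_7 (so(14))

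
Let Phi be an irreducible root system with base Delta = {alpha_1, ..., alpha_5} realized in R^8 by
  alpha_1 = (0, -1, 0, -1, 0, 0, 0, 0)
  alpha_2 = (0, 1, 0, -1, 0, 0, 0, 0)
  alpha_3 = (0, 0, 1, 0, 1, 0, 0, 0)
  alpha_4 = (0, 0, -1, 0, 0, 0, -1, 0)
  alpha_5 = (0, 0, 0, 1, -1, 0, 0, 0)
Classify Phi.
D_5

Compute the Cartan integers a_ij = 2(alpha_i, alpha_j)/(alpha_j, alpha_j); the resulting 5x5 Cartan matrix is
[[2, 0, 0, 0, -1], [0, 2, 0, 0, -1], [0, 0, 2, -1, -1], [0, 0, -1, 2, 0], [-1, -1, -1, 0, 2]].
All simple roots have the same length, so the diagram is simply laced. The associated Dynkin diagram is a chain of 3 nodes with a fork of two nodes at one end (D_5), so the type is D_5 (the algebra so(10)).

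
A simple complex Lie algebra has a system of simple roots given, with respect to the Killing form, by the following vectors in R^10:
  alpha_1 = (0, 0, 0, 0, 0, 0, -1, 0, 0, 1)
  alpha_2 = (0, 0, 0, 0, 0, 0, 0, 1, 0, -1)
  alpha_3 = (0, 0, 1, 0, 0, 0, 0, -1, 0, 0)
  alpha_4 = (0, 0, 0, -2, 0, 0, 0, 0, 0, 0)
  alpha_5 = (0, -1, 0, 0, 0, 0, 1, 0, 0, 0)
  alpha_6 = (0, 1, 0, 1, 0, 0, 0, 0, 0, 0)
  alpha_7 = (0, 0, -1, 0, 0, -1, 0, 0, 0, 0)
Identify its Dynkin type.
C_7 (sp(14))

Compute the Cartan integers a_ij = 2(alpha_i, alpha_j)/(alpha_j, alpha_j); the resulting 7x7 Cartan matrix is
[[2, -1, 0, 0, -1, 0, 0], [-1, 2, -1, 0, 0, 0, 0], [0, -1, 2, 0, 0, 0, -1], [0, 0, 0, 2, 0, -2, 0], [-1, 0, 0, 0, 2, -1, 0], [0, 0, 0, -1, -1, 2, 0], [0, 0, -1, 0, 0, 0, 2]].
The roots have two lengths (squared-length ratio 2:1); the short ones are alpha_{1,2,3,5,6,7}. The associated Dynkin diagram is a chain of 7 nodes with a double edge at one end; the terminal node there is the unique long simple root (C_7), so the type is C_7 (the algebra sp(14)).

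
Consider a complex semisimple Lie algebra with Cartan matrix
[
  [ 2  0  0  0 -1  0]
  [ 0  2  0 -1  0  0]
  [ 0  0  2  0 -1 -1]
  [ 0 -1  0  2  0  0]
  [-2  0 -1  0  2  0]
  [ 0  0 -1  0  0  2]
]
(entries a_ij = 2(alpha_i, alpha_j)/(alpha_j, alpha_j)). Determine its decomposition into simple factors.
type A_2 + type B_4

The diagram associated to this matrix has two connected components: the simple roots {alpha_2, alpha_4} form a chain of 2 nodes with single edges (A_2), and {alpha_1, alpha_3, alpha_5, alpha_6} form a chain of 4 nodes with a double edge at one end; the terminal node there is the unique short simple root (B_4). A semisimple Lie algebra decomposes uniquely as the direct sum of simple ideals, one per connected component of its Dynkin diagram, so g ≅ A_2 ⊕ B_4 (dimension 8 + 36 = 44).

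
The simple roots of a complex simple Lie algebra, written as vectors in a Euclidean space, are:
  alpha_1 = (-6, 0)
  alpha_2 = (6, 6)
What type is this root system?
B_2 (so(5))

Compute the Cartan integers a_ij = 2(alpha_i, alpha_j)/(alpha_j, alpha_j); the resulting 2x2 Cartan matrix is
[[2, -1], [-2, 2]].
The roots have two lengths (squared-length ratio 2:1); the short ones are alpha_{1}. The associated Dynkin diagram is a chain of 2 nodes with a double edge at one end; the terminal node there is the unique short simple root (B_2), so the type is B_2 (the algebra so(5)).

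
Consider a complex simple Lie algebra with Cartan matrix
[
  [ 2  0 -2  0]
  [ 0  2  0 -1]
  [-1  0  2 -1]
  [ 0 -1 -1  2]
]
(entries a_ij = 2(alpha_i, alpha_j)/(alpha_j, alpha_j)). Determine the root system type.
The matrix has rank 4 with 2's on the diagonal. Reading the off-diagonal entries as Dynkin edges (a single edge where a_ij = a_ji = -1; a double or triple edge where a_ij * a_ji = 2 or 3), the diagram is a chain of 4 nodes with a double edge at one end; the terminal node there is the unique long simple root (C_4). One simple-root ordering that puts it in standard form is (alpha_2, alpha_4, alpha_3, alpha_1). So the algebra is type C_4, i.e. sp(8).

C_4 (sp(8))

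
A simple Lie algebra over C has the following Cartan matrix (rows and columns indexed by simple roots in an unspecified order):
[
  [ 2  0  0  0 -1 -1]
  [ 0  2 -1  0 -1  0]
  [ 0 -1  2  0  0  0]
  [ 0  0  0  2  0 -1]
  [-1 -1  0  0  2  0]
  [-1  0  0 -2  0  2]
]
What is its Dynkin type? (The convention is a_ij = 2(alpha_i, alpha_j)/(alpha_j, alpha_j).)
B_6

The matrix has rank 6 with 2's on the diagonal. Reading the off-diagonal entries as Dynkin edges (a single edge where a_ij = a_ji = -1; a double or triple edge where a_ij * a_ji = 2 or 3), the diagram is a chain of 6 nodes with a double edge at one end; the terminal node there is the unique short simple root (B_6). One simple-root ordering that puts it in standard form is (alpha_3, alpha_2, alpha_5, alpha_1, alpha_6, alpha_4). So the algebra is type B_6, i.e. so(13).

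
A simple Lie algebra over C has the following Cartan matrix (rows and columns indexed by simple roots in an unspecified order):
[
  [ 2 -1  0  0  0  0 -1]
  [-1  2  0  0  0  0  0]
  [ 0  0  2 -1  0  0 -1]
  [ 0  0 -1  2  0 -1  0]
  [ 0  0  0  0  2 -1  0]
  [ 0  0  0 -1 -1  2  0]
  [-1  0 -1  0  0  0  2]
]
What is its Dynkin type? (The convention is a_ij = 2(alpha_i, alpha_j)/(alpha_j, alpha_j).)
The matrix has rank 7 with 2's on the diagonal. Reading the off-diagonal entries as Dynkin edges (a single edge where a_ij = a_ji = -1; a double or triple edge where a_ij * a_ji = 2 or 3), the diagram is a chain of 7 nodes with single edges (A_7). One simple-root ordering that puts it in standard form is (alpha_5, alpha_6, alpha_4, alpha_3, alpha_7, alpha_1, alpha_2). So the algebra is type A_7, i.e. sl(8).

A7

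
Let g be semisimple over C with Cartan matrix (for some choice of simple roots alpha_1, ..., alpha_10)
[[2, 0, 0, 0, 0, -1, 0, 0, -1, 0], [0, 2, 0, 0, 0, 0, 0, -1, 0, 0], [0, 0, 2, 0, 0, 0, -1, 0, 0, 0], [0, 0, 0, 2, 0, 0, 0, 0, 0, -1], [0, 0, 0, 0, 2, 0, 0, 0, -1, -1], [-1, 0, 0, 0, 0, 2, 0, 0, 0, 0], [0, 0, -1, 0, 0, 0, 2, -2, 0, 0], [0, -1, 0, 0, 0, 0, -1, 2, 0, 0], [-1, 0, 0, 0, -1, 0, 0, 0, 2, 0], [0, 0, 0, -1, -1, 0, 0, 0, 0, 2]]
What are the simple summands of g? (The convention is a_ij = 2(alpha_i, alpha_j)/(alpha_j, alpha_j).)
The diagram associated to this matrix has two connected components: the simple roots {alpha_1, alpha_4, alpha_5, alpha_6, alpha_9, alpha_10} form a chain of 6 nodes with single edges (A_6), and {alpha_2, alpha_3, alpha_7, alpha_8} form a chain of 4 nodes with a double edge between the middle two (F_4). A semisimple Lie algebra decomposes uniquely as the direct sum of simple ideals, one per connected component of its Dynkin diagram, so g ≅ A_6 ⊕ F_4 (dimension 48 + 52 = 100).

type A_6 ⊕ type F_4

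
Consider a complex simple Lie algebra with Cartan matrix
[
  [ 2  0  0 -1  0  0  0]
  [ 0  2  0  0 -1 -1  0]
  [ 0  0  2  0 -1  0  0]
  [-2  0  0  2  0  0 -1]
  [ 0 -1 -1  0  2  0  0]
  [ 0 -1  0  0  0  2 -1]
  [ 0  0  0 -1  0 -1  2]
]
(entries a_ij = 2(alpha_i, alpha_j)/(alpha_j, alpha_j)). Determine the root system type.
The matrix has rank 7 with 2's on the diagonal. Reading the off-diagonal entries as Dynkin edges (a single edge where a_ij = a_ji = -1; a double or triple edge where a_ij * a_ji = 2 or 3), the diagram is a chain of 7 nodes with a double edge at one end; the terminal node there is the unique short simple root (B_7). One simple-root ordering that puts it in standard form is (alpha_3, alpha_5, alpha_2, alpha_6, alpha_7, alpha_4, alpha_1). So the algebra is type B_7, i.e. so(15).

B_7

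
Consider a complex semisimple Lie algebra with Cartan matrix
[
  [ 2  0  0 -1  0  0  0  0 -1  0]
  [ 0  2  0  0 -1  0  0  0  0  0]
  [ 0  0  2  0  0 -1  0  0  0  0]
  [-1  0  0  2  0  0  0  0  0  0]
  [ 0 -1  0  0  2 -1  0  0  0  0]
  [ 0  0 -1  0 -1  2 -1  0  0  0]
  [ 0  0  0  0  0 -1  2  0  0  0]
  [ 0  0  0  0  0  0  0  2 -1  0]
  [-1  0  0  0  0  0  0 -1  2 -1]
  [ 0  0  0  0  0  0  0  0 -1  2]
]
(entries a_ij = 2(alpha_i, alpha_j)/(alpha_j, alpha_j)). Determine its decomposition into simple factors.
The diagram associated to this matrix has two connected components: the simple roots {alpha_2, alpha_3, alpha_5, alpha_6, alpha_7} form a chain of 3 nodes with a fork of two nodes at one end (D_5), and {alpha_1, alpha_4, alpha_8, alpha_9, alpha_10} form a chain of 3 nodes with a fork of two nodes at one end (D_5). A semisimple Lie algebra decomposes uniquely as the direct sum of simple ideals, one per connected component of its Dynkin diagram, so g ≅ D_5 ⊕ D_5 (dimension 45 + 45 = 90).

D5 + D5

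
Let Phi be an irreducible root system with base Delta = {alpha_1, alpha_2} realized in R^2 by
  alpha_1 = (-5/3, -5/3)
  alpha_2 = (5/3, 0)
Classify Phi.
Compute the Cartan integers a_ij = 2(alpha_i, alpha_j)/(alpha_j, alpha_j); the resulting 2x2 Cartan matrix is
[[2, -2], [-1, 2]].
The roots have two lengths (squared-length ratio 2:1); the short ones are alpha_{2}. The associated Dynkin diagram is a chain of 2 nodes with a double edge at one end; the terminal node there is the unique short simple root (B_2), so the type is B_2 (the algebra so(5)).

type B_2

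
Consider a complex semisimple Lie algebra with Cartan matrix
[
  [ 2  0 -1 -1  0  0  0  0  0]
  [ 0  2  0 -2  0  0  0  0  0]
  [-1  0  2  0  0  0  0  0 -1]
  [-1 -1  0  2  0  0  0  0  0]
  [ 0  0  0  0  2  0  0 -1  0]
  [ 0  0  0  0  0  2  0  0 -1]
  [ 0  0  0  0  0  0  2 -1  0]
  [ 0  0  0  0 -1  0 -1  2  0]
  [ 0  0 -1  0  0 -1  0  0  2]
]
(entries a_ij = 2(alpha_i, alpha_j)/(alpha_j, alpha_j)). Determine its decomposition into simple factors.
The diagram associated to this matrix has two connected components: the simple roots {alpha_5, alpha_7, alpha_8} form a chain of 3 nodes with single edges (A_3), and {alpha_1, alpha_2, alpha_3, alpha_4, alpha_6, alpha_9} form a chain of 6 nodes with a double edge at one end; the terminal node there is the unique long simple root (C_6). A semisimple Lie algebra decomposes uniquely as the direct sum of simple ideals, one per connected component of its Dynkin diagram, so g ≅ A_3 ⊕ C_6 (dimension 15 + 78 = 93).

A_3 ⊕ C_6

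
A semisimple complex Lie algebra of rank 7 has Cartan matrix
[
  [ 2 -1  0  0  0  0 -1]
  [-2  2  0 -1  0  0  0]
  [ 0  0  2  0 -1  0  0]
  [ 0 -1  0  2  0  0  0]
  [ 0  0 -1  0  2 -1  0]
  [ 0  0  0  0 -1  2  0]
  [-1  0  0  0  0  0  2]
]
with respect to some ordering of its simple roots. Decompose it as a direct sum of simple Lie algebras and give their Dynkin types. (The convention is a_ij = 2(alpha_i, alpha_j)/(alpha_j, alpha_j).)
The diagram associated to this matrix has two connected components: the simple roots {alpha_3, alpha_5, alpha_6} form a chain of 3 nodes with single edges (A_3), and {alpha_1, alpha_2, alpha_4, alpha_7} form a chain of 4 nodes with a double edge between the middle two (F_4). A semisimple Lie algebra decomposes uniquely as the direct sum of simple ideals, one per connected component of its Dynkin diagram, so g ≅ A_3 ⊕ F_4 (dimension 15 + 52 = 67).

A_3 ⊕ F_4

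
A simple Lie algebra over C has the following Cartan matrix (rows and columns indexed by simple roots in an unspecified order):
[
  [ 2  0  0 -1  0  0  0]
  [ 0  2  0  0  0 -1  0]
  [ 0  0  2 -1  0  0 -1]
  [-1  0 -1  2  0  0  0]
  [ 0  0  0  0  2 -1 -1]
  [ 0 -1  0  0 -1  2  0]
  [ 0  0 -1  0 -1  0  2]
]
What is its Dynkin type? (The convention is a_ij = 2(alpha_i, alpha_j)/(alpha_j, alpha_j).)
The matrix has rank 7 with 2's on the diagonal. Reading the off-diagonal entries as Dynkin edges (a single edge where a_ij = a_ji = -1; a double or triple edge where a_ij * a_ji = 2 or 3), the diagram is a chain of 7 nodes with single edges (A_7). One simple-root ordering that puts it in standard form is (alpha_2, alpha_6, alpha_5, alpha_7, alpha_3, alpha_4, alpha_1). So the algebra is type A_7, i.e. sl(8).

A_7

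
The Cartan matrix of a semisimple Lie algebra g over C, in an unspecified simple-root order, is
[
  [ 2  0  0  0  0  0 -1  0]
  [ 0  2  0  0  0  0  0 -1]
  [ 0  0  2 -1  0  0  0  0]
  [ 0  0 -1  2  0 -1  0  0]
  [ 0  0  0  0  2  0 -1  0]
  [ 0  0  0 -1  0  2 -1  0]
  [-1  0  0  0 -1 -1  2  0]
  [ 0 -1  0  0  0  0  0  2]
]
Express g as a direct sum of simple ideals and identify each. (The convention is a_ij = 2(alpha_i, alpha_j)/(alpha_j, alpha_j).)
The diagram associated to this matrix has two connected components: the simple roots {alpha_2, alpha_8} form a chain of 2 nodes with single edges (A_2), and {alpha_1, alpha_3, alpha_4, alpha_5, alpha_6, alpha_7} form a chain of 4 nodes with a fork of two nodes at one end (D_6). A semisimple Lie algebra decomposes uniquely as the direct sum of simple ideals, one per connected component of its Dynkin diagram, so g ≅ A_2 ⊕ D_6 (dimension 8 + 66 = 74).

A_2 (sl(3)) + D_6 (so(12))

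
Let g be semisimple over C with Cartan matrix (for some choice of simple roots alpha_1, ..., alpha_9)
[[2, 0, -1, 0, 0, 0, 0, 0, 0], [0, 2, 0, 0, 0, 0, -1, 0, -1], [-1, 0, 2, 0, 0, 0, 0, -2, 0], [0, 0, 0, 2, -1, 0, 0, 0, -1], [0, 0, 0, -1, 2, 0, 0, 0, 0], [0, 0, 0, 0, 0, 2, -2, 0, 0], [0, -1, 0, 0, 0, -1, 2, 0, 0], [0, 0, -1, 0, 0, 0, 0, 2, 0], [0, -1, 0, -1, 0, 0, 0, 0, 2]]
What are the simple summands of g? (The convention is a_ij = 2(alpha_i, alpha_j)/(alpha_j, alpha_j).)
type B_3 + type C_6

The diagram associated to this matrix has two connected components: the simple roots {alpha_1, alpha_3, alpha_8} form a chain of 3 nodes with a double edge at one end; the terminal node there is the unique short simple root (B_3), and {alpha_2, alpha_4, alpha_5, alpha_6, alpha_7, alpha_9} form a chain of 6 nodes with a double edge at one end; the terminal node there is the unique long simple root (C_6). A semisimple Lie algebra decomposes uniquely as the direct sum of simple ideals, one per connected component of its Dynkin diagram, so g ≅ B_3 ⊕ C_6 (dimension 21 + 78 = 99).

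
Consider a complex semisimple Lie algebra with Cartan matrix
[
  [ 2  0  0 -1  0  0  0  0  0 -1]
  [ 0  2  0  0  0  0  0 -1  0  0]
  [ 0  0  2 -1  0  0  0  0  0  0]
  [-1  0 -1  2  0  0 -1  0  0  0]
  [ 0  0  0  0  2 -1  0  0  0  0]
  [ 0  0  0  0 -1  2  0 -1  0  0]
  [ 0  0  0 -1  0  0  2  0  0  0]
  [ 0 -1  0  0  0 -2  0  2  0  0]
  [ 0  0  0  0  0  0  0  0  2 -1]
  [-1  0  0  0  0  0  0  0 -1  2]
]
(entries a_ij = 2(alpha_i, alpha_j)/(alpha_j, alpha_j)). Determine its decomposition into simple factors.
D_6 (so(12)) ⊕ F_4

The diagram associated to this matrix has two connected components: the simple roots {alpha_1, alpha_3, alpha_4, alpha_7, alpha_9, alpha_10} form a chain of 4 nodes with a fork of two nodes at one end (D_6), and {alpha_2, alpha_5, alpha_6, alpha_8} form a chain of 4 nodes with a double edge between the middle two (F_4). A semisimple Lie algebra decomposes uniquely as the direct sum of simple ideals, one per connected component of its Dynkin diagram, so g ≅ D_6 ⊕ F_4 (dimension 66 + 52 = 118).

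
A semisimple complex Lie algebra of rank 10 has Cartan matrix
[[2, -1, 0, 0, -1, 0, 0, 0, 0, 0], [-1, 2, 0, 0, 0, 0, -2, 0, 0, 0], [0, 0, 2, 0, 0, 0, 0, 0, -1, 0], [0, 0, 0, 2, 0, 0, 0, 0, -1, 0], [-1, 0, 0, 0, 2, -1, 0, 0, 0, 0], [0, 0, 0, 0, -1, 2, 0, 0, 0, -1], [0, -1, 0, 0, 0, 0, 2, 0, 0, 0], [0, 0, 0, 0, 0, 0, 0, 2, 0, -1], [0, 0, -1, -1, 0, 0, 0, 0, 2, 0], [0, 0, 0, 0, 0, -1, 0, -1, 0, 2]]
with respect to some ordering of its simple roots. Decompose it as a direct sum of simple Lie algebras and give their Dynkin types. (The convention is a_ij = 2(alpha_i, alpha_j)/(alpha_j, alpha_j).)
The diagram associated to this matrix has two connected components: the simple roots {alpha_3, alpha_4, alpha_9} form a chain of 3 nodes with single edges (A_3), and {alpha_1, alpha_2, alpha_5, alpha_6, alpha_7, alpha_8, alpha_10} form a chain of 7 nodes with a double edge at one end; the terminal node there is the unique short simple root (B_7). A semisimple Lie algebra decomposes uniquely as the direct sum of simple ideals, one per connected component of its Dynkin diagram, so g ≅ A_3 ⊕ B_7 (dimension 15 + 105 = 120).

type A_3 + type B_7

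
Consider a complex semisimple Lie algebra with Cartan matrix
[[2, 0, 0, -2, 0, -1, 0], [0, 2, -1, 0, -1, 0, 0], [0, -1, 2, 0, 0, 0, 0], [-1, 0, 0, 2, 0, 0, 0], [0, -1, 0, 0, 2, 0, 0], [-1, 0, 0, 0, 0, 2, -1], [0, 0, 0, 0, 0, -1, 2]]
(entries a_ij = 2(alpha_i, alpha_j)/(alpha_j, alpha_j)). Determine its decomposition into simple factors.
The diagram associated to this matrix has two connected components: the simple roots {alpha_2, alpha_3, alpha_5} form a chain of 3 nodes with single edges (A_3), and {alpha_1, alpha_4, alpha_6, alpha_7} form a chain of 4 nodes with a double edge at one end; the terminal node there is the unique short simple root (B_4). A semisimple Lie algebra decomposes uniquely as the direct sum of simple ideals, one per connected component of its Dynkin diagram, so g ≅ A_3 ⊕ B_4 (dimension 15 + 36 = 51).

A_3 (sl(4)) ⊕ B_4 (so(9))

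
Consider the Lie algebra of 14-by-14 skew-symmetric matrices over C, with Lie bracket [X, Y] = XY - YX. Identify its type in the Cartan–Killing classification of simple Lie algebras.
type D_7

This is so(14) with 14 even, which has dimension 14(14-1)/2 = 91 and rank 14/2 = 7. In the classification of classical Lie algebras, the orthogonal algebra so(2n) in an even number of variables has type D_n; here n = 7, so the Dynkin diagram is a chain of 5 nodes with a fork of two nodes at one end (D_7). Hence the type is D_7.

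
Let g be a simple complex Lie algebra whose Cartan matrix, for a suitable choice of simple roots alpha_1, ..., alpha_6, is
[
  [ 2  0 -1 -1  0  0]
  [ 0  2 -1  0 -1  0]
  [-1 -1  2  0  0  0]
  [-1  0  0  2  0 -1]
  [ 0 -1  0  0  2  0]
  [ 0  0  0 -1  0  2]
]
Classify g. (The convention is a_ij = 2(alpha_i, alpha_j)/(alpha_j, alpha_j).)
A6

The matrix has rank 6 with 2's on the diagonal. Reading the off-diagonal entries as Dynkin edges (a single edge where a_ij = a_ji = -1; a double or triple edge where a_ij * a_ji = 2 or 3), the diagram is a chain of 6 nodes with single edges (A_6). One simple-root ordering that puts it in standard form is (alpha_5, alpha_2, alpha_3, alpha_1, alpha_4, alpha_6). So the algebra is type A_6, i.e. sl(7).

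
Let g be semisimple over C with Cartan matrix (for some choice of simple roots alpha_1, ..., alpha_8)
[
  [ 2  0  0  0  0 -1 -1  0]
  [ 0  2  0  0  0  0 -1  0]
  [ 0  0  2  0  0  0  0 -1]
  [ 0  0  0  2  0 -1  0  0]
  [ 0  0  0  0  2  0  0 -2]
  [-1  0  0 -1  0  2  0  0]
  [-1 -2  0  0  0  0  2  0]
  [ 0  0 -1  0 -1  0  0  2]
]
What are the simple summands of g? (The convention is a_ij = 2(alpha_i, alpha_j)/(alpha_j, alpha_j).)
The diagram associated to this matrix has two connected components: the simple roots {alpha_1, alpha_2, alpha_4, alpha_6, alpha_7} form a chain of 5 nodes with a double edge at one end; the terminal node there is the unique short simple root (B_5), and {alpha_3, alpha_5, alpha_8} form a chain of 3 nodes with a double edge at one end; the terminal node there is the unique long simple root (C_3). A semisimple Lie algebra decomposes uniquely as the direct sum of simple ideals, one per connected component of its Dynkin diagram, so g ≅ B_5 ⊕ C_3 (dimension 55 + 21 = 76).

B5 + C3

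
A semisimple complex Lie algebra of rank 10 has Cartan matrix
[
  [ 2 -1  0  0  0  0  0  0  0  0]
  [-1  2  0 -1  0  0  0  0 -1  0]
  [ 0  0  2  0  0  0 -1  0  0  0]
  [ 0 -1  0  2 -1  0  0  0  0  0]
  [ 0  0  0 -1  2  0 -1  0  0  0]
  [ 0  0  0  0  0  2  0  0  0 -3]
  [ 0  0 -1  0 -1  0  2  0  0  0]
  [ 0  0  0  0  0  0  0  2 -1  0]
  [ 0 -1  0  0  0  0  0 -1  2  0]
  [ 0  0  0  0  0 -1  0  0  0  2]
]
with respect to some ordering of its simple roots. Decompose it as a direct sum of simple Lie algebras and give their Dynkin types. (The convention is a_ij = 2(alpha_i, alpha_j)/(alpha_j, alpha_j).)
E8 + G2

The diagram associated to this matrix has two connected components: the simple roots {alpha_1, alpha_2, alpha_3, alpha_4, alpha_5, alpha_7, alpha_8, alpha_9} form a chain of 7 nodes with one extra node attached to the third node from one end (E_8), and {alpha_6, alpha_10} form two nodes joined by a triple edge (G_2). A semisimple Lie algebra decomposes uniquely as the direct sum of simple ideals, one per connected component of its Dynkin diagram, so g ≅ E_8 ⊕ G_2 (dimension 248 + 14 = 262).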